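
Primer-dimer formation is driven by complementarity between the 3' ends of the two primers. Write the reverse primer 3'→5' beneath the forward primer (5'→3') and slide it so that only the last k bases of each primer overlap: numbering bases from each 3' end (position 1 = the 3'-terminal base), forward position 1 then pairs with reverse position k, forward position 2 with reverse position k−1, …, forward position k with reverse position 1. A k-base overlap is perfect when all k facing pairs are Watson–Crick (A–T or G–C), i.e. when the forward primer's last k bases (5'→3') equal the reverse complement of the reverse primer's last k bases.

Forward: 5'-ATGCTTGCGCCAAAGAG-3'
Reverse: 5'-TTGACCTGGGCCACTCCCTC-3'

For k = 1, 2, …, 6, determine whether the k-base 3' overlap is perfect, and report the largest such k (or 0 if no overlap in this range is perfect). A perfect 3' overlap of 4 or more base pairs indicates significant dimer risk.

Longest perfect overlap: 3 complementary base pairs; below the dimer-risk threshold (threshold 4).

Last 6 bases (5'→3') — forward …AAAGAG, reverse …TCCCTC.
Reverse complement of the reverse primer's last 6 bases: GAGGGA; its first k bases are the reverse complement of the reverse primer's last k bases, so a perfect k-base overlap needs the forward primer's last k bases to equal them.
Comparing (forward last k vs required): k=1: G vs G ✓; k=2: AG vs GA ✗; k=3: GAG vs GAG ✓; k=4: AGAG vs GAGG ✗; k=5: AAGAG vs GAGGG ✗; k=6: AAAGAG vs GAGGGA ✗.
Perfect overlaps at k = 1, 3; the largest is 3.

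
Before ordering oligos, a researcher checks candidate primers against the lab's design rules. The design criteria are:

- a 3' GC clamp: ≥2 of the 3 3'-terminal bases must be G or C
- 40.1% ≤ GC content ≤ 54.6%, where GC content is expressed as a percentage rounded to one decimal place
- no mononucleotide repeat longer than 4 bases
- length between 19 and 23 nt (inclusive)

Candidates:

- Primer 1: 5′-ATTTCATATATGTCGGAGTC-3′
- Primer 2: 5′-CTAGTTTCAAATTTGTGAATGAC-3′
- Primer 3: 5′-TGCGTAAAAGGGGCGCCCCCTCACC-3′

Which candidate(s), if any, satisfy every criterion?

Primer 1 (20 nt, A=5 T=8 G=4 C=3): 3' end GTC has 2 G/C ✓; GC 7/20 = 35.0%, outside 40.1–54.6% ✗; longest run = 3 ✓; length 20 ✓ — fails.
Primer 2 (23 nt, A=7 T=9 G=4 C=3): 3' end GAC has 2 G/C ✓; GC 7/23 = 30.4%, outside 40.1–54.6% ✗; longest run = 3 ✓; length 23 ✓ — fails.
Primer 3 (25 nt, A=5 T=3 G=7 C=10): 3' end ACC has 2 G/C ✓; GC 17/25 = 68.0%, outside 40.1–54.6% ✗; longest run = 5, exceeds 4 ✗; length 25, outside 19–23 ✗ — fails.

None of the candidates satisfy all criteria.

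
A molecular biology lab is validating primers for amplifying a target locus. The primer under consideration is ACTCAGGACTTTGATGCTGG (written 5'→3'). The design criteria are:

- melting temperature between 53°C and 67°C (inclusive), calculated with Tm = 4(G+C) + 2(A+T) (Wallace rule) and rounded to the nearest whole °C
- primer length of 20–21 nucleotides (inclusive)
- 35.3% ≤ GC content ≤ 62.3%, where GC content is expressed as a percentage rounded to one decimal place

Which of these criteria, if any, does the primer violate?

Base counts: A=4, T=6, G=6, C=4 (length 20).
Tm: Tm = 2·10 + 4·10 = 60°C ✓
length: length 20 ✓
GC content: GC 10/20 = 50.0% ✓

Meets all criteria.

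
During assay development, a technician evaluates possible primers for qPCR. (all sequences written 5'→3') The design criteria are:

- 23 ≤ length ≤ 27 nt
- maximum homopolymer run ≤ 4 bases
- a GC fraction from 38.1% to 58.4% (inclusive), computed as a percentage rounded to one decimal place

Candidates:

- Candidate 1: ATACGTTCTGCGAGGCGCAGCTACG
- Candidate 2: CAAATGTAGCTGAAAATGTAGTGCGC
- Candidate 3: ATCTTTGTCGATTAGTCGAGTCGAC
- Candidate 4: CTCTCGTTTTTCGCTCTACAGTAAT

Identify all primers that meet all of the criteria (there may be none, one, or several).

Candidate 2 and Candidate 3.

Candidate 1 (25 nt, A=5 T=5 G=8 C=7): length 25 ✓; longest run = 2 ✓; GC 15/25 = 60.0%, outside 38.1–58.4% ✗ — fails.
Candidate 2 (26 nt, A=9 T=6 G=7 C=4): length 26 ✓; longest run = 4 ✓; GC 11/26 = 42.3% ✓ — passes.
Candidate 3 (25 nt, A=5 T=9 G=6 C=5): length 25 ✓; longest run = 3 ✓; GC 11/25 = 44.0% ✓ — passes.
Candidate 4 (25 nt, A=4 T=11 G=3 C=7): length 25 ✓; longest run = 5, exceeds 4 ✗; GC 10/25 = 40.0% ✓ — fails.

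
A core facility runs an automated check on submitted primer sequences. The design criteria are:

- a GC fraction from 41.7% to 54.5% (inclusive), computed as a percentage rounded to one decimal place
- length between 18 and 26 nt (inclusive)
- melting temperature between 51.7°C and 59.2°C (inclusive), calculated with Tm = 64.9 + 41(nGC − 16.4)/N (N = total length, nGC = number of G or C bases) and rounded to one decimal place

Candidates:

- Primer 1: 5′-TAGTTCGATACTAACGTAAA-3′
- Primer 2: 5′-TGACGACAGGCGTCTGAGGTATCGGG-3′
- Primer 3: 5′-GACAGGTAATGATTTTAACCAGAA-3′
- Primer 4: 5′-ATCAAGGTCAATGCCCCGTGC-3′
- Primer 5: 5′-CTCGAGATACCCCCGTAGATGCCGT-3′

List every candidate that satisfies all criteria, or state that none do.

None of the candidates satisfy all criteria.

Primer 1 (20 nt, A=8 T=6 G=3 C=3): GC 6/20 = 30.0%, outside 41.7–54.5% ✗; length 20 ✓; Tm = 64.9 + 41·(6 − 16.4)/20 = 43.6°C, outside 51.7–59.2°C ✗ — fails.
Primer 2 (26 nt, A=5 T=5 G=11 C=5): GC 16/26 = 61.5%, outside 41.7–54.5% ✗; length 26 ✓; Tm = 64.9 + 41·(16 − 16.4)/26 = 64.3°C, outside 51.7–59.2°C ✗ — fails.
Primer 3 (24 nt, A=10 T=6 G=5 C=3): GC 8/24 = 33.3%, outside 41.7–54.5% ✗; length 24 ✓; Tm = 64.9 + 41·(8 − 16.4)/24 = 50.6°C, outside 51.7–59.2°C ✗ — fails.
Primer 4 (21 nt, A=5 T=4 G=5 C=7): GC 12/21 = 57.1%, outside 41.7–54.5% ✗; length 21 ✓; Tm = 64.9 + 41·(12 − 16.4)/21 = 56.3°C ✓ — fails.
Primer 5 (25 nt, A=5 T=5 G=6 C=9): GC 15/25 = 60.0%, outside 41.7–54.5% ✗; length 25 ✓; Tm = 64.9 + 41·(15 − 16.4)/25 = 62.6°C, outside 51.7–59.2°C ✗ — fails.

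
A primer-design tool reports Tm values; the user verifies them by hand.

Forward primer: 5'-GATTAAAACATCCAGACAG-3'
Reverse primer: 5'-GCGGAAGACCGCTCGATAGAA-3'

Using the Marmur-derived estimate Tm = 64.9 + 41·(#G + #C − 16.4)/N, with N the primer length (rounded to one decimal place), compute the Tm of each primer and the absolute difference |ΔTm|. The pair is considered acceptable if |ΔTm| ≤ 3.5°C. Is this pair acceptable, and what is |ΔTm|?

Forward: G+C = 7, N = 19 → Tm = 64.9 + 41·(7 − 16.4)/19 = 44.6°C.
Reverse: G+C = 12, N = 21 → Tm = 64.9 + 41·(12 − 16.4)/21 = 56.3°C.
|ΔTm| = |44.6 − 56.3| = 11.7°C, > 3.5°C.

|ΔTm| = 11.7°C; the pair is not acceptable.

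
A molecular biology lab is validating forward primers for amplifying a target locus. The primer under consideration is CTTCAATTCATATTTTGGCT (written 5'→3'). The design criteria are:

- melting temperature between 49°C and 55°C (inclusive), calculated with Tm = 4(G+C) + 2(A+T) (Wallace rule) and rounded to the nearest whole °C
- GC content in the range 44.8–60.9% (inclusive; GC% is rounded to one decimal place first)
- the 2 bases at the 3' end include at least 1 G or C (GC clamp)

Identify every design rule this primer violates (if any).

Base counts: A=4, T=10, G=2, C=4 (length 20).
Tm: Tm = 2·14 + 4·6 = 52°C ✓
GC content: GC 6/20 = 30.0%, outside 44.8–60.9% ✗
GC clamp: 3' end CT has 1 G/C ✓

Fails: GC content.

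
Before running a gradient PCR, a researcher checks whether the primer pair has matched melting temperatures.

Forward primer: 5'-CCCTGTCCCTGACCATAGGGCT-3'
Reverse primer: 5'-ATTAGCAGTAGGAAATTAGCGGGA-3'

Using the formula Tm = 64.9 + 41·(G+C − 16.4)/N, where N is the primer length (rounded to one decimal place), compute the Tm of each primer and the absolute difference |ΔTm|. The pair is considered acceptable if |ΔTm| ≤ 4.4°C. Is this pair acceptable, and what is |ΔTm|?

|ΔTm| = 6.4°C; the pair is not acceptable.

Forward: G+C = 14, N = 22 → Tm = 64.9 + 41·(14 − 16.4)/22 = 60.4°C.
Reverse: G+C = 10, N = 24 → Tm = 64.9 + 41·(10 − 16.4)/24 = 54.0°C.
|ΔTm| = |60.4 − 54.0| = 6.4°C, > 4.4°C.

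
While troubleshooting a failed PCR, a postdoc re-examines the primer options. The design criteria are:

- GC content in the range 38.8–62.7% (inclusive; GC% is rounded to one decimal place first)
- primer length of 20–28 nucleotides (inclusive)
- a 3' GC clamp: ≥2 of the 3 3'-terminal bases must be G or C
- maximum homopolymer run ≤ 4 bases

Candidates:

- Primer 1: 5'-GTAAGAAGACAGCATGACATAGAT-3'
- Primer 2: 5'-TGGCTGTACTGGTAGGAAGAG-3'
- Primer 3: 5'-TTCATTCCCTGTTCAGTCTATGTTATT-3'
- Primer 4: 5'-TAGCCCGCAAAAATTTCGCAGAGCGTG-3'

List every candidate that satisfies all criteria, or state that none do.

Primer 2 only.

Primer 1 (24 nt, A=11 T=4 G=6 C=3): GC 9/24 = 37.5%, outside 38.8–62.7% ✗; length 24 ✓; 3' end GAT has 1 G/C, need ≥2 ✗; longest run = 2 ✓ — fails.
Primer 2 (21 nt, A=5 T=5 G=9 C=2): GC 11/21 = 52.4% ✓; length 21 ✓; 3' end GAG has 2 G/C ✓; longest run = 2 ✓ — passes.
Primer 3 (27 nt, A=4 T=14 G=3 C=6): GC 9/27 = 33.3%, outside 38.8–62.7% ✗; length 27 ✓; 3' end ATT has 0 G/C, need ≥2 ✗; longest run = 3 ✓ — fails.
Primer 4 (27 nt, A=8 T=5 G=7 C=7): GC 14/27 = 51.9% ✓; length 27 ✓; 3' end GTG has 2 G/C ✓; longest run = 5, exceeds 4 ✗ — fails.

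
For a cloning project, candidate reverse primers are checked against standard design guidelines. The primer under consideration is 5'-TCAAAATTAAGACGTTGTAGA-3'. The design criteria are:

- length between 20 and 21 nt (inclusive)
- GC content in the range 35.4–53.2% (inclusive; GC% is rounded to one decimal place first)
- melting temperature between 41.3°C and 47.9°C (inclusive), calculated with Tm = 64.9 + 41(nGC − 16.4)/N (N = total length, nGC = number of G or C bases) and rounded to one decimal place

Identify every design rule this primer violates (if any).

Base counts: A=9, T=6, G=4, C=2 (length 21).
length: length 21 ✓
GC content: GC 6/21 = 28.6%, outside 35.4–53.2% ✗
Tm: Tm = 64.9 + 41·(6 − 16.4)/21 = 44.6°C ✓

Fails: GC content.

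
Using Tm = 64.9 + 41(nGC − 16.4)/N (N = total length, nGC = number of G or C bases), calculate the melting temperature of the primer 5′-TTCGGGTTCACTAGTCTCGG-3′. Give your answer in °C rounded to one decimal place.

Base counts: A=2, T=7, G=6, C=5; G+C = 11, N = 20.
Tm = 64.9 + 41·(11 − 16.4)/20 = 64.9 + -221.40/20 = 53.8°C.

53.8°C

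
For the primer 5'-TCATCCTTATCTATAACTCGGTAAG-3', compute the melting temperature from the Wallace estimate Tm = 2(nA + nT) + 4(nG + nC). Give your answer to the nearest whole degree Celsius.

68°C

Base counts: A=7, T=9, G=3, C=6 (length 25).
Tm = 2·(7+9) + 4·(3+6) = 2·16 + 4·9 = 32 + 36 = 68°C.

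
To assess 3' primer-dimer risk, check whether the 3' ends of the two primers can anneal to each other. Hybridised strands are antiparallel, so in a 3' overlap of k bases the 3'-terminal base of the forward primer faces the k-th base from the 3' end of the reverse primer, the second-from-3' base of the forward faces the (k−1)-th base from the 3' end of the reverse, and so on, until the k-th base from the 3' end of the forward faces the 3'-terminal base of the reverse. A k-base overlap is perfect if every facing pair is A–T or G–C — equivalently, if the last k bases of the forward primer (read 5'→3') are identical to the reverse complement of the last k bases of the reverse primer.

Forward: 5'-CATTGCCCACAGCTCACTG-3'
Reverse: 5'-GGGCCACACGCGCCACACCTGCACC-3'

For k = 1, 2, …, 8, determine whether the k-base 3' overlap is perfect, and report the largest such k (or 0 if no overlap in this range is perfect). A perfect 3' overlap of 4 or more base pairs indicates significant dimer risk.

Last 8 bases (5'→3') — forward …GCTCACTG, reverse …CCTGCACC.
Reverse complement of the reverse primer's last 8 bases: GGTGCAGG; its first k bases are the reverse complement of the reverse primer's last k bases, so a perfect k-base overlap needs the forward primer's last k bases to equal them.
Comparing (forward last k vs required): k=1: G vs G ✓; k=2: TG vs GG ✗; k=3: CTG vs GGT ✗; k=4: ACTG vs GGTG ✗; k=5: CACTG vs GGTGC ✗; k=6: TCACTG vs GGTGCA ✗; k=7: CTCACTG vs GGTGCAG ✗; k=8: GCTCACTG vs GGTGCAGG ✗.
Only k = 1 is perfect, so the longest perfect 3' overlap is 1.

Longest perfect overlap: 1 complementary base pair; below the dimer-risk threshold (threshold 4).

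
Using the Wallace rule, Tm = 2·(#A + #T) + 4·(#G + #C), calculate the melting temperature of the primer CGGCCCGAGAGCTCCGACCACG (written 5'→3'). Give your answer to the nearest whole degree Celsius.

Base counts: A=4, T=1, G=7, C=10 (length 22).
Tm = 2·(4+1) + 4·(7+10) = 2·5 + 4·17 = 10 + 68 = 78°C.

78°C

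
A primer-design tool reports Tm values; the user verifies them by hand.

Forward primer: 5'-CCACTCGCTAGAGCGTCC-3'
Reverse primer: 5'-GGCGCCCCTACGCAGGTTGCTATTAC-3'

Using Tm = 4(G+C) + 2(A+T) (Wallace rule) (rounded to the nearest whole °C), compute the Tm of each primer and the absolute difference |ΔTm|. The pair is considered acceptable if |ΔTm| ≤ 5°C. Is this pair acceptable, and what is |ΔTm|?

Forward: A=3 T=3 G=4 C=8 → Tm = 2·6 + 4·12 = 60°C.
Reverse: A=4 T=6 G=7 C=9 → Tm = 2·10 + 4·16 = 84°C.
|ΔTm| = |60 − 84| = 24°C, > 5°C.

|ΔTm| = 24°C; the pair is not acceptable.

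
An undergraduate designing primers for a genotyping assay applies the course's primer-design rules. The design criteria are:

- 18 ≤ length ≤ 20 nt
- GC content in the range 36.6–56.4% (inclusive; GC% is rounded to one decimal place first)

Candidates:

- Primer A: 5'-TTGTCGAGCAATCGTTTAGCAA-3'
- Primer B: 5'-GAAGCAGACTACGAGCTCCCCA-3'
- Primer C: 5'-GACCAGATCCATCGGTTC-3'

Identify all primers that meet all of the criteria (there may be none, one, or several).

Primer C only.

Primer A (22 nt, A=6 T=7 G=5 C=4): length 22, outside 18–20 ✗; GC 9/22 = 40.9% ✓ — fails.
Primer B (22 nt, A=7 T=2 G=5 C=8): length 22, outside 18–20 ✗; GC 13/22 = 59.1%, outside 36.6–56.4% ✗ — fails.
Primer C (18 nt, A=4 T=4 G=4 C=6): length 18 ✓; GC 10/18 = 55.6% ✓ — passes.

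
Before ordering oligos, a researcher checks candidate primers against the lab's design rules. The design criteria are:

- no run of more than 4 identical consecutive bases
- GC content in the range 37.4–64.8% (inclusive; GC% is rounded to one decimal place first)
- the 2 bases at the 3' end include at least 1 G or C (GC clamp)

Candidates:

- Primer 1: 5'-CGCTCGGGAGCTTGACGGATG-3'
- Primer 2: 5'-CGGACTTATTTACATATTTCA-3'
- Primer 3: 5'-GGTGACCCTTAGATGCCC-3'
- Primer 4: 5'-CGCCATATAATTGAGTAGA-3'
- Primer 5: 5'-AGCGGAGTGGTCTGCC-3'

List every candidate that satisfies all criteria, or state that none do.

Primer 1 (21 nt, A=3 T=4 G=9 C=5): longest run = 3 ✓; GC 14/21 = 66.7%, outside 37.4–64.8% ✗; 3' end TG has 1 G/C ✓ — fails.
Primer 2 (21 nt, A=6 T=9 G=2 C=4): longest run = 3 ✓; GC 6/21 = 28.6%, outside 37.4–64.8% ✗; 3' end CA has 1 G/C ✓ — fails.
Primer 3 (18 nt, A=3 T=4 G=5 C=6): longest run = 3 ✓; GC 11/18 = 61.1% ✓; 3' end CC has 2 G/C ✓ — passes.
Primer 4 (19 nt, A=7 T=5 G=4 C=3): longest run = 2 ✓; GC 7/19 = 36.8%, outside 37.4–64.8% ✗; 3' end GA has 1 G/C ✓ — fails.
Primer 5 (16 nt, A=2 T=3 G=7 C=4): longest run = 2 ✓; GC 11/16 = 68.8%, outside 37.4–64.8% ✗; 3' end CC has 2 G/C ✓ — fails.

Primer 3 only.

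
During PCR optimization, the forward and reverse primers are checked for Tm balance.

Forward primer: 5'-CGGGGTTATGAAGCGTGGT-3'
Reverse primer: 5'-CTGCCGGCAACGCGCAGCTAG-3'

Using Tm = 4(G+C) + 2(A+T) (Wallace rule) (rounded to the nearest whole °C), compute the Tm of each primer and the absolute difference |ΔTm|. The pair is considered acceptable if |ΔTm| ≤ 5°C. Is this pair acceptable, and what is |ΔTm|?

|ΔTm| = 12°C; the pair is not acceptable.

Forward: A=3 T=5 G=9 C=2 → Tm = 2·8 + 4·11 = 60°C.
Reverse: A=4 T=2 G=7 C=8 → Tm = 2·6 + 4·15 = 72°C.
|ΔTm| = |60 − 72| = 12°C, > 5°C.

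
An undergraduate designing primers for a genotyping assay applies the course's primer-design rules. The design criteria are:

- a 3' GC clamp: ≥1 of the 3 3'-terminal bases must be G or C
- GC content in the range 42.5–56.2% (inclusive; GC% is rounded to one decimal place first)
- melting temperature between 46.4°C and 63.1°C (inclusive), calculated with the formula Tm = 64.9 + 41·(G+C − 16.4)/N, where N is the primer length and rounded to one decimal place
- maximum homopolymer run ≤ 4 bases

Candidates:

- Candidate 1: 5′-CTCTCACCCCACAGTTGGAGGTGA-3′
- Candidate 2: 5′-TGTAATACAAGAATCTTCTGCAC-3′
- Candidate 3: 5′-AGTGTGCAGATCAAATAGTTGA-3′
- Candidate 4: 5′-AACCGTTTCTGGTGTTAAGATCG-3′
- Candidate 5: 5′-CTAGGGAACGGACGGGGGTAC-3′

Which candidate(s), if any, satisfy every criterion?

Candidate 1 (24 nt, A=5 T=5 G=6 C=8): 3' end TGA has 1 G/C ✓; GC 14/24 = 58.3%, outside 42.5–56.2% ✗; Tm = 64.9 + 41·(14 − 16.4)/24 = 60.8°C ✓; longest run = 4 ✓ — fails.
Candidate 2 (23 nt, A=8 T=7 G=3 C=5): 3' end CAC has 2 G/C ✓; GC 8/23 = 34.8%, outside 42.5–56.2% ✗; Tm = 64.9 + 41·(8 − 16.4)/23 = 49.9°C ✓; longest run = 2 ✓ — fails.
Candidate 3 (22 nt, A=8 T=6 G=6 C=2): 3' end TGA has 1 G/C ✓; GC 8/22 = 36.4%, outside 42.5–56.2% ✗; Tm = 64.9 + 41·(8 − 16.4)/22 = 49.2°C ✓; longest run = 3 ✓ — fails.
Candidate 4 (23 nt, A=5 T=8 G=6 C=4): 3' end TCG has 2 G/C ✓; GC 10/23 = 43.5% ✓; Tm = 64.9 + 41·(10 − 16.4)/23 = 53.5°C ✓; longest run = 3 ✓ — passes.
Candidate 5 (21 nt, A=5 T=2 G=10 C=4): 3' end TAC has 1 G/C ✓; GC 14/21 = 66.7%, outside 42.5–56.2% ✗; Tm = 64.9 + 41·(14 − 16.4)/21 = 60.2°C ✓; longest run = 5, exceeds 4 ✗ — fails.

Candidate 4 only.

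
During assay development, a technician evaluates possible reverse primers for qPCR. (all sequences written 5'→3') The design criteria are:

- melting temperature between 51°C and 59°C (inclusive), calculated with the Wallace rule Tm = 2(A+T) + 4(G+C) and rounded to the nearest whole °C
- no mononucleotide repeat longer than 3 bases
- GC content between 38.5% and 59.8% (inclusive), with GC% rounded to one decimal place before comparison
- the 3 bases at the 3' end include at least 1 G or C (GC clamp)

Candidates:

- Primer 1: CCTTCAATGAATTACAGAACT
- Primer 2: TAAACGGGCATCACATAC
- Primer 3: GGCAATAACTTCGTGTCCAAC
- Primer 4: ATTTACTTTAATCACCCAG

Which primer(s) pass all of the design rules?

Primer 2 only.

Primer 1 (21 nt, A=8 T=6 G=2 C=5): Tm = 2·14 + 4·7 = 56°C ✓; longest run = 2 ✓; GC 7/21 = 33.3%, outside 38.5–59.8% ✗; 3' end ACT has 1 G/C ✓ — fails.
Primer 2 (18 nt, A=7 T=3 G=3 C=5): Tm = 2·10 + 4·8 = 52°C ✓; longest run = 3 ✓; GC 8/18 = 44.4% ✓; 3' end TAC has 1 G/C ✓ — passes.
Primer 3 (21 nt, A=6 T=5 G=4 C=6): Tm = 2·11 + 4·10 = 62°C, outside 51–59°C ✗; longest run = 2 ✓; GC 10/21 = 47.6% ✓; 3' end AAC has 1 G/C ✓ — fails.
Primer 4 (19 nt, A=6 T=7 G=1 C=5): Tm = 2·13 + 4·6 = 50°C, outside 51–59°C ✗; longest run = 3 ✓; GC 6/19 = 31.6%, outside 38.5–59.8% ✗; 3' end CAG has 2 G/C ✓ — fails.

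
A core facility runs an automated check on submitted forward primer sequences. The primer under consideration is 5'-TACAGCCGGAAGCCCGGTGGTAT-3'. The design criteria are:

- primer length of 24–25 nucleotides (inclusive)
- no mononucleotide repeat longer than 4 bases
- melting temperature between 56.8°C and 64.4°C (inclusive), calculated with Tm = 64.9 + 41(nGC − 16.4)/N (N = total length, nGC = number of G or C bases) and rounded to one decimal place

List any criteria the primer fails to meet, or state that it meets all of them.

Base counts: A=5, T=4, G=8, C=6 (length 23).
length: length 23, outside 24–25 ✗
homopolymer run: longest run = 3 ✓
Tm: Tm = 64.9 + 41·(14 − 16.4)/23 = 60.6°C ✓

Fails: length.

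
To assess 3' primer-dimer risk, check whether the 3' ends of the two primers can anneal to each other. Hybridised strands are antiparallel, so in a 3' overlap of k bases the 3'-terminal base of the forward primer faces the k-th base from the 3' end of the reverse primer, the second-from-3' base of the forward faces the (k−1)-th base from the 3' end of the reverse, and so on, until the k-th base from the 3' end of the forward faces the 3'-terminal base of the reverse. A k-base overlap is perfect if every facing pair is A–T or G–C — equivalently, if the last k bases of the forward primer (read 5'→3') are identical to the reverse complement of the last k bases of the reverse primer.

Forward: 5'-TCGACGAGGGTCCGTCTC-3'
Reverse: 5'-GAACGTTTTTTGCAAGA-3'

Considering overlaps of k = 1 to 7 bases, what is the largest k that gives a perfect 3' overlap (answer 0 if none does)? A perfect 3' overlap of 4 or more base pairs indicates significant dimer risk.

Last 7 bases (5'→3') — forward …CCGTCTC, reverse …TGCAAGA.
Reverse complement of the reverse primer's last 7 bases: TCTTGCA; its first k bases are the reverse complement of the reverse primer's last k bases, so a perfect k-base overlap needs the forward primer's last k bases to equal them.
Comparing (forward last k vs required): k=1: C vs T ✗; k=2: TC vs TC ✓; k=3: CTC vs TCT ✗; k=4: TCTC vs TCTT ✗; k=5: GTCTC vs TCTTG ✗; k=6: CGTCTC vs TCTTGC ✗; k=7: CCGTCTC vs TCTTGCA ✗.
Only k = 2 is perfect, so the longest perfect 3' overlap is 2.

Longest perfect overlap: 2 complementary base pairs; below the dimer-risk threshold (threshold 4).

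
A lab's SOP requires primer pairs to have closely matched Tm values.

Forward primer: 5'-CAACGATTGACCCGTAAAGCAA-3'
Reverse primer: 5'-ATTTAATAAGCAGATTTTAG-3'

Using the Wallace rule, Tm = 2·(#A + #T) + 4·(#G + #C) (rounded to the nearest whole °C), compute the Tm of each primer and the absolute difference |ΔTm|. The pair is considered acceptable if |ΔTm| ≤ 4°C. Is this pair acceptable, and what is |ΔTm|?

Forward: A=9 T=3 G=4 C=6 → Tm = 2·12 + 4·10 = 64°C.
Reverse: A=8 T=8 G=3 C=1 → Tm = 2·16 + 4·4 = 48°C.
|ΔTm| = |64 − 48| = 16°C, > 4°C.

|ΔTm| = 16°C; the pair is not acceptable.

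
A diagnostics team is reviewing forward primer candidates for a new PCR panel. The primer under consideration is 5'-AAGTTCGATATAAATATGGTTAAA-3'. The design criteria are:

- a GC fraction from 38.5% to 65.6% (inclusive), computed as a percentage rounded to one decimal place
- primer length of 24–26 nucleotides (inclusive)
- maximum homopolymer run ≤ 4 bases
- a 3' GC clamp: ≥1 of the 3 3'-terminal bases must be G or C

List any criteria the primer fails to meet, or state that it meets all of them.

Base counts: A=11, T=8, G=4, C=1 (length 24).
GC content: GC 5/24 = 20.8%, outside 38.5–65.6% ✗
length: length 24 ✓
homopolymer run: longest run = 3 ✓
GC clamp: 3' end AAA has 0 G/C, need ≥1 ✗

Fails: GC content, GC clamp.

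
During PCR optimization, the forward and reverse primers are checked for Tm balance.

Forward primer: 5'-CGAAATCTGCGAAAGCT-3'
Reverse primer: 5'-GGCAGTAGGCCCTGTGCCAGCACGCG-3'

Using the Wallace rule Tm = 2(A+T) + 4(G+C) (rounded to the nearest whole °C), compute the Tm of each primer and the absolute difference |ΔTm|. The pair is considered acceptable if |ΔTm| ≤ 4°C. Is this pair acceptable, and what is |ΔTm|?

|ΔTm| = 40°C; the pair is not acceptable.

Forward: A=6 T=3 G=4 C=4 → Tm = 2·9 + 4·8 = 50°C.
Reverse: A=4 T=3 G=10 C=9 → Tm = 2·7 + 4·19 = 90°C.
|ΔTm| = |50 − 90| = 40°C, > 4°C.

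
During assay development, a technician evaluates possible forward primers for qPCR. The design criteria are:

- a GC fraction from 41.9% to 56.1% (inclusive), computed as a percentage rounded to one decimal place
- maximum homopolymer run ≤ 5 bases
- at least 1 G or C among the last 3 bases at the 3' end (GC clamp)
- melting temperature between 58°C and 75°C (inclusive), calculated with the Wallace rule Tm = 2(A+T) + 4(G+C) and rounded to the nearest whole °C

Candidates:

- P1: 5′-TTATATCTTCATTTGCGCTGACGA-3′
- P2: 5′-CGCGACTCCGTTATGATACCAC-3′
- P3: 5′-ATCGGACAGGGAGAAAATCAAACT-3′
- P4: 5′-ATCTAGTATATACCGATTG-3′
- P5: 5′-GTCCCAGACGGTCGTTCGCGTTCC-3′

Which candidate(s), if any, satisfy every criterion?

P2 only.

P1 (24 nt, A=5 T=10 G=4 C=5): GC 9/24 = 37.5%, outside 41.9–56.1% ✗; longest run = 3 ✓; 3' end CGA has 2 G/C ✓; Tm = 2·15 + 4·9 = 66°C ✓ — fails.
P2 (22 nt, A=5 T=5 G=4 C=8): GC 12/22 = 54.5% ✓; longest run = 2 ✓; 3' end CAC has 2 G/C ✓; Tm = 2·10 + 4·12 = 68°C ✓ — passes.
P3 (24 nt, A=11 T=3 G=6 C=4): GC 10/24 = 41.7%, outside 41.9–56.1% ✗; longest run = 4 ✓; 3' end ACT has 1 G/C ✓; Tm = 2·14 + 4·10 = 68°C ✓ — fails.
P4 (19 nt, A=6 T=7 G=3 C=3): GC 6/19 = 31.6%, outside 41.9–56.1% ✗; longest run = 2 ✓; 3' end TTG has 1 G/C ✓; Tm = 2·13 + 4·6 = 50°C, outside 58–75°C ✗ — fails.
P5 (24 nt, A=2 T=6 G=7 C=9): GC 16/24 = 66.7%, outside 41.9–56.1% ✗; longest run = 3 ✓; 3' end TCC has 2 G/C ✓; Tm = 2·8 + 4·16 = 80°C, outside 58–75°C ✗ — fails.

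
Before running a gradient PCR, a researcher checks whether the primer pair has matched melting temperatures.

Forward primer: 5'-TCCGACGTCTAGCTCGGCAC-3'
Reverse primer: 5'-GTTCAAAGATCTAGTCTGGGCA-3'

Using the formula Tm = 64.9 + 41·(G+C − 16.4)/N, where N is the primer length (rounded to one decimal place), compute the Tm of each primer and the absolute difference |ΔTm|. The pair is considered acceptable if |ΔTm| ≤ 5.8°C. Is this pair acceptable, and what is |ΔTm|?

Forward: G+C = 13, N = 20 → Tm = 64.9 + 41·(13 − 16.4)/20 = 57.9°C.
Reverse: G+C = 10, N = 22 → Tm = 64.9 + 41·(10 − 16.4)/22 = 53.0°C.
|ΔTm| = |57.9 − 53.0| = 4.9°C, ≤ 5.8°C.

|ΔTm| = 4.9°C; the pair is acceptable.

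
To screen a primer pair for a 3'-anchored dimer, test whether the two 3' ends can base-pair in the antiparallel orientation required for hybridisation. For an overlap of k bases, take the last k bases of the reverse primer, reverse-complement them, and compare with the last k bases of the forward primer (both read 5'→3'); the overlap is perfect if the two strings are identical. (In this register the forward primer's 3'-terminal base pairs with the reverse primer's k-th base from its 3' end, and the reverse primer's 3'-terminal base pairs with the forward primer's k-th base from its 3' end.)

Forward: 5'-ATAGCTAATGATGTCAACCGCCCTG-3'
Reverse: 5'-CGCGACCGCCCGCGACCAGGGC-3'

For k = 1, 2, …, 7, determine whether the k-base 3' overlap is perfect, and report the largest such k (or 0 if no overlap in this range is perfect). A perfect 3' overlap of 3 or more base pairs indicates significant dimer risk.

Longest perfect overlap: 6 complementary base pairs; significant dimer risk (threshold 3).

Last 7 bases (5'→3') — forward …CGCCCTG, reverse …CCAGGGC.
Reverse complement of the reverse primer's last 7 bases: GCCCTGG; its first k bases are the reverse complement of the reverse primer's last k bases, so a perfect k-base overlap needs the forward primer's last k bases to equal them.
Comparing (forward last k vs required): k=1: G vs G ✓; k=2: TG vs GC ✗; k=3: CTG vs GCC ✗; k=4: CCTG vs GCCC ✗; k=5: CCCTG vs GCCCT ✗; k=6: GCCCTG vs GCCCTG ✓; k=7: CGCCCTG vs GCCCTGG ✗.
Perfect overlaps at k = 1, 6; the largest is 6.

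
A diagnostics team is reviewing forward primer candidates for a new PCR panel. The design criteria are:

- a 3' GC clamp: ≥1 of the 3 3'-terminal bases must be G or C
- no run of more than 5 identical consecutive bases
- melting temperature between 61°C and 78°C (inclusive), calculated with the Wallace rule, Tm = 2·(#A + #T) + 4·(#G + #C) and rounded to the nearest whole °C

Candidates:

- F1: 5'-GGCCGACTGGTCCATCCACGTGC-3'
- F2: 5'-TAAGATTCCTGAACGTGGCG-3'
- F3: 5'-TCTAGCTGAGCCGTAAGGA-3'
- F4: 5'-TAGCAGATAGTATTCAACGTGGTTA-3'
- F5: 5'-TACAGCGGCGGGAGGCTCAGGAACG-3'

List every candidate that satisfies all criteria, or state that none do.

F1 (23 nt, A=3 T=4 G=7 C=9): 3' end TGC has 2 G/C ✓; longest run = 2 ✓; Tm = 2·7 + 4·16 = 78°C ✓ — passes.
F2 (20 nt, A=5 T=5 G=6 C=4): 3' end GCG has 3 G/C ✓; longest run = 2 ✓; Tm = 2·10 + 4·10 = 60°C, outside 61–78°C ✗ — fails.
F3 (19 nt, A=5 T=4 G=6 C=4): 3' end GGA has 2 G/C ✓; longest run = 2 ✓; Tm = 2·9 + 4·10 = 58°C, outside 61–78°C ✗ — fails.
F4 (25 nt, A=8 T=8 G=6 C=3): 3' end TTA has 0 G/C, need ≥1 ✗; longest run = 2 ✓; Tm = 2·16 + 4·9 = 68°C ✓ — fails.
F5 (25 nt, A=6 T=2 G=11 C=6): 3' end ACG has 2 G/C ✓; longest run = 3 ✓; Tm = 2·8 + 4·17 = 84°C, outside 61–78°C ✗ — fails.

F1 only.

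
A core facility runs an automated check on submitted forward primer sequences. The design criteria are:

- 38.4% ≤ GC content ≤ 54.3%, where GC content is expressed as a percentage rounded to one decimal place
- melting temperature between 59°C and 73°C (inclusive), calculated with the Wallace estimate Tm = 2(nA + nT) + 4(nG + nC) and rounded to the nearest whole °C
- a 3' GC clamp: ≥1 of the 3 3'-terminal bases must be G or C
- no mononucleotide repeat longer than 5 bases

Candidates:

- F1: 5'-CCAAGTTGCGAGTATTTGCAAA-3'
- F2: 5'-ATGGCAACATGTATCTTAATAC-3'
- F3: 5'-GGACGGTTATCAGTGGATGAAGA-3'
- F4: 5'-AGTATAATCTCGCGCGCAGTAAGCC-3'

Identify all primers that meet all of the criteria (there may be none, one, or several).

F3 only.

F1 (22 nt, A=7 T=6 G=5 C=4): GC 9/22 = 40.9% ✓; Tm = 2·13 + 4·9 = 62°C ✓; 3' end AAA has 0 G/C, need ≥1 ✗; longest run = 3 ✓ — fails.
F2 (22 nt, A=8 T=7 G=3 C=4): GC 7/22 = 31.8%, outside 38.4–54.3% ✗; Tm = 2·15 + 4·7 = 58°C, outside 59–73°C ✗; 3' end TAC has 1 G/C ✓; longest run = 2 ✓ — fails.
F3 (23 nt, A=7 T=5 G=9 C=2): GC 11/23 = 47.8% ✓; Tm = 2·12 + 4·11 = 68°C ✓; 3' end AGA has 1 G/C ✓; longest run = 2 ✓ — passes.
F4 (25 nt, A=7 T=5 G=6 C=7): GC 13/25 = 52.0% ✓; Tm = 2·12 + 4·13 = 76°C, outside 59–73°C ✗; 3' end GCC has 3 G/C ✓; longest run = 2 ✓ — fails.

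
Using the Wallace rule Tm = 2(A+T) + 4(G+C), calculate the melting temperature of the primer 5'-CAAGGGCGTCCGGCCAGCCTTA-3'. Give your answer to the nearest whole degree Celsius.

74°C

Base counts: A=4, T=3, G=7, C=8 (length 22).
Tm = 2·(4+3) + 4·(7+8) = 2·7 + 4·15 = 14 + 60 = 74°C.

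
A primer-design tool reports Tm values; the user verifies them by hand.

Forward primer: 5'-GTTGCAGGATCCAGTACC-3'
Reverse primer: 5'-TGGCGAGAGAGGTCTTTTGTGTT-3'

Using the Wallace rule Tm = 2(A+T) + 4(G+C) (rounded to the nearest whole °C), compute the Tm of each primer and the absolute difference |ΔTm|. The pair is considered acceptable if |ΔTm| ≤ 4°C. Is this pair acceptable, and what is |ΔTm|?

Forward: A=4 T=4 G=5 C=5 → Tm = 2·8 + 4·10 = 56°C.
Reverse: A=3 T=9 G=9 C=2 → Tm = 2·12 + 4·11 = 68°C.
|ΔTm| = |56 − 68| = 12°C, > 4°C.

|ΔTm| = 12°C; the pair is not acceptable.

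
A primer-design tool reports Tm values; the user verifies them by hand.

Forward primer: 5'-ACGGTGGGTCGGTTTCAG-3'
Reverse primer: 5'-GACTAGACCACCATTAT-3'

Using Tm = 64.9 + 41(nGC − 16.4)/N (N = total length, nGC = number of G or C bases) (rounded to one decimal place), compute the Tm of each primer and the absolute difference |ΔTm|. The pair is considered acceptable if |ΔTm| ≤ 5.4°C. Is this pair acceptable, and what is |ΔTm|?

|ΔTm| = 10.4°C; the pair is not acceptable.

Forward: G+C = 11, N = 18 → Tm = 64.9 + 41·(11 − 16.4)/18 = 52.6°C.
Reverse: G+C = 7, N = 17 → Tm = 64.9 + 41·(7 − 16.4)/17 = 42.2°C.
|ΔTm| = |52.6 − 42.2| = 10.4°C, > 5.4°C.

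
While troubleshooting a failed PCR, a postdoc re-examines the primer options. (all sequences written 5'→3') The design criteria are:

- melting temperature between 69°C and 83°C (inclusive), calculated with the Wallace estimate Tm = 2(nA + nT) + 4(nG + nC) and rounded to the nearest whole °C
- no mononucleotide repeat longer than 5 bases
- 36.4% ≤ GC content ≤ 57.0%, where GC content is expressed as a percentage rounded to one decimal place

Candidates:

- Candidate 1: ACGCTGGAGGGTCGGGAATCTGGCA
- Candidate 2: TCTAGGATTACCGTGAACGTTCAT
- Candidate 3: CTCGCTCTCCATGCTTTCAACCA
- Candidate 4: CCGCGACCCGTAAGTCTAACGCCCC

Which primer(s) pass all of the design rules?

Candidate 1 (25 nt, A=5 T=4 G=11 C=5): Tm = 2·9 + 4·16 = 82°C ✓; longest run = 3 ✓; GC 16/25 = 64.0%, outside 36.4–57.0% ✗ — fails.
Candidate 2 (24 nt, A=6 T=8 G=5 C=5): Tm = 2·14 + 4·10 = 68°C, outside 69–83°C ✗; longest run = 2 ✓; GC 10/24 = 41.7% ✓ — fails.
Candidate 3 (23 nt, A=4 T=7 G=2 C=10): Tm = 2·11 + 4·12 = 70°C ✓; longest run = 3 ✓; GC 12/23 = 52.2% ✓ — passes.
Candidate 4 (25 nt, A=5 T=3 G=5 C=12): Tm = 2·8 + 4·17 = 84°C, outside 69–83°C ✗; longest run = 4 ✓; GC 17/25 = 68.0%, outside 36.4–57.0% ✗ — fails.

Candidate 3 only.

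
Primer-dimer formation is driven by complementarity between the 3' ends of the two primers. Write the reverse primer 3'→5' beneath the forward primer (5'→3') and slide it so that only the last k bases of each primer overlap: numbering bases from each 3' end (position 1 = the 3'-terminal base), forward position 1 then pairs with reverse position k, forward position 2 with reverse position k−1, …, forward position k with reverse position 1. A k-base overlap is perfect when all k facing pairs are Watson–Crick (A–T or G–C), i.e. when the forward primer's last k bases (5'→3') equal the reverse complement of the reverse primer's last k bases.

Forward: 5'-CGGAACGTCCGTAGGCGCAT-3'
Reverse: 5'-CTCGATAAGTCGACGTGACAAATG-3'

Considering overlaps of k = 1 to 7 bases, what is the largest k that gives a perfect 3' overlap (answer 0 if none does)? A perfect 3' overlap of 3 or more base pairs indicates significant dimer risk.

Longest perfect overlap: 3 complementary base pairs; significant dimer risk (threshold 3).

Last 7 bases (5'→3') — forward …GGCGCAT, reverse …ACAAATG.
Reverse complement of the reverse primer's last 7 bases: CATTTGT; its first k bases are the reverse complement of the reverse primer's last k bases, so a perfect k-base overlap needs the forward primer's last k bases to equal them.
Comparing (forward last k vs required): k=1: T vs C ✗; k=2: AT vs CA ✗; k=3: CAT vs CAT ✓; k=4: GCAT vs CATT ✗; k=5: CGCAT vs CATTT ✗; k=6: GCGCAT vs CATTTG ✗; k=7: GGCGCAT vs CATTTGT ✗.
Only k = 3 is perfect, so the longest perfect 3' overlap is 3.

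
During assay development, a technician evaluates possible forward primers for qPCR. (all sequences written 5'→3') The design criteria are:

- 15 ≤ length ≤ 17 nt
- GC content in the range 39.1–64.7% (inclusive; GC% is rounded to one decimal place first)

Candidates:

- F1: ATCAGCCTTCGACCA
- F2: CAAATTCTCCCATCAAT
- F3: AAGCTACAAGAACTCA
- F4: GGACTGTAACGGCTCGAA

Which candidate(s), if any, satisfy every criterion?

F1 only.

F1 (15 nt, A=4 T=3 G=2 C=6): length 15 ✓; GC 8/15 = 53.3% ✓ — passes.
F2 (17 nt, A=6 T=5 G=0 C=6): length 17 ✓; GC 6/17 = 35.3%, outside 39.1–64.7% ✗ — fails.
F3 (16 nt, A=8 T=2 G=2 C=4): length 16 ✓; GC 6/16 = 37.5%, outside 39.1–64.7% ✗ — fails.
F4 (18 nt, A=5 T=3 G=6 C=4): length 18, outside 15–17 ✗; GC 10/18 = 55.6% ✓ — fails.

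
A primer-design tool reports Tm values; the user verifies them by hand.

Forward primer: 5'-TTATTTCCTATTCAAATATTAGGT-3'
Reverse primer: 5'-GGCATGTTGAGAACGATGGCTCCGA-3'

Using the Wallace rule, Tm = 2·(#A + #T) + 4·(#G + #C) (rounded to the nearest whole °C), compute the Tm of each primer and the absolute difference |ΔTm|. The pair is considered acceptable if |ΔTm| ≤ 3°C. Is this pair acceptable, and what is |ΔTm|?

Forward: A=7 T=12 G=2 C=3 → Tm = 2·19 + 4·5 = 58°C.
Reverse: A=6 T=5 G=9 C=5 → Tm = 2·11 + 4·14 = 78°C.
|ΔTm| = |58 − 78| = 20°C, > 3°C.

|ΔTm| = 20°C; the pair is not acceptable.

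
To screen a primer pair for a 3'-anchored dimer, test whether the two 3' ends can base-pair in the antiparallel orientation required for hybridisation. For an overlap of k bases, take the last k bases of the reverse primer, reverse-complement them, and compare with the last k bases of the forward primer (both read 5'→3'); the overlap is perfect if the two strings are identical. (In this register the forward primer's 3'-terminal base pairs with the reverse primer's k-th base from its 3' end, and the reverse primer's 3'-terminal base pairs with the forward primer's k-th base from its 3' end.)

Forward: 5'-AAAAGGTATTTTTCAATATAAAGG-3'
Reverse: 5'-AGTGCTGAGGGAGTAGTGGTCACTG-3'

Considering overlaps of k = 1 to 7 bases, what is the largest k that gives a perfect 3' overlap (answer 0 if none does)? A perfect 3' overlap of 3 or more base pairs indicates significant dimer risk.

Last 7 bases (5'→3') — forward …ATAAAGG, reverse …GTCACTG.
Reverse complement of the reverse primer's last 7 bases: CAGTGAC; its first k bases are the reverse complement of the reverse primer's last k bases, so a perfect k-base overlap needs the forward primer's last k bases to equal them.
Comparing (forward last k vs required): k=1: G vs C ✗; k=2: GG vs CA ✗; k=3: AGG vs CAG ✗; k=4: AAGG vs CAGT ✗; k=5: AAAGG vs CAGTG ✗; k=6: TAAAGG vs CAGTGA ✗; k=7: ATAAAGG vs CAGTGAC ✗.
No overlap length from 1 to 7 is perfect, so the longest perfect 3' overlap is 0.

Longest perfect overlap: 0 complementary base pairs; below the dimer-risk threshold (threshold 3).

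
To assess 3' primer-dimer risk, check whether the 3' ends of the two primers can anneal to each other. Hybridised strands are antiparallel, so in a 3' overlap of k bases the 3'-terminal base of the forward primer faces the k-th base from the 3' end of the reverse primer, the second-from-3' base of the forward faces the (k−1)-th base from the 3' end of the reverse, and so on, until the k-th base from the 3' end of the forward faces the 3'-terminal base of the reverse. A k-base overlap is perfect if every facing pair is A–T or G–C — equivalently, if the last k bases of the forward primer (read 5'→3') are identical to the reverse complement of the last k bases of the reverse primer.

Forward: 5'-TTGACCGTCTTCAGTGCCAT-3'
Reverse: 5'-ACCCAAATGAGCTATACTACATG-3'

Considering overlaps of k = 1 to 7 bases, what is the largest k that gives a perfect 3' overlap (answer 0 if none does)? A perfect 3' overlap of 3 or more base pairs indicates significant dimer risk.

Longest perfect overlap: 3 complementary base pairs; significant dimer risk (threshold 3).

Last 7 bases (5'→3') — forward …GTGCCAT, reverse …CTACATG.
Reverse complement of the reverse primer's last 7 bases: CATGTAG; its first k bases are the reverse complement of the reverse primer's last k bases, so a perfect k-base overlap needs the forward primer's last k bases to equal them.
Comparing (forward last k vs required): k=1: T vs C ✗; k=2: AT vs CA ✗; k=3: CAT vs CAT ✓; k=4: CCAT vs CATG ✗; k=5: GCCAT vs CATGT ✗; k=6: TGCCAT vs CATGTA ✗; k=7: GTGCCAT vs CATGTAG ✗.
Only k = 3 is perfect, so the longest perfect 3' overlap is 3.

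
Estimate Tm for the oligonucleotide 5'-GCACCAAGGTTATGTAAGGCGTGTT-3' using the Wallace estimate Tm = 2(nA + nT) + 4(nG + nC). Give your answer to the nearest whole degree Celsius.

74°C

Base counts: A=6, T=7, G=8, C=4 (length 25).
Tm = 2·(6+7) + 4·(8+4) = 2·13 + 4·12 = 26 + 48 = 74°C.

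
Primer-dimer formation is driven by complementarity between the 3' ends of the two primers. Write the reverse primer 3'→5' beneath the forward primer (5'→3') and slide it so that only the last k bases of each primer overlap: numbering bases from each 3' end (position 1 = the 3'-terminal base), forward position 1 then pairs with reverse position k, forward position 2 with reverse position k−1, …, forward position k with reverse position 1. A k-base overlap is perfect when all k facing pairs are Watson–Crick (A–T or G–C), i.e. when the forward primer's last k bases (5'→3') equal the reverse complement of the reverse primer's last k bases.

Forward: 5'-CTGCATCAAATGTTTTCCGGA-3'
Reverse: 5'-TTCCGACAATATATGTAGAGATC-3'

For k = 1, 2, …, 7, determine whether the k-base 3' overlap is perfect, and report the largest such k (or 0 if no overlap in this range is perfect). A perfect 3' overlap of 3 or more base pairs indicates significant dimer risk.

Last 7 bases (5'→3') — forward …TTCCGGA, reverse …AGAGATC.
Reverse complement of the reverse primer's last 7 bases: GATCTCT; its first k bases are the reverse complement of the reverse primer's last k bases, so a perfect k-base overlap needs the forward primer's last k bases to equal them.
Comparing (forward last k vs required): k=1: A vs G ✗; k=2: GA vs GA ✓; k=3: GGA vs GAT ✗; k=4: CGGA vs GATC ✗; k=5: CCGGA vs GATCT ✗; k=6: TCCGGA vs GATCTC ✗; k=7: TTCCGGA vs GATCTCT ✗.
Only k = 2 is perfect, so the longest perfect 3' overlap is 2.

Longest perfect overlap: 2 complementary base pairs; below the dimer-risk threshold (threshold 3).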